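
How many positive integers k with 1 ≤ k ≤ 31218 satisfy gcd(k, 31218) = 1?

First factor: 31218 = 2 * 3 * 11^2 * 43.
φ(31218) = 31218 · (1 − 1/2) · (1 − 1/3) · (1 − 1/11) · (1 − 1/43)
       = 31218 · 840/2838 = 9240.

9240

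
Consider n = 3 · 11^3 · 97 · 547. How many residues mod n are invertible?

φ(211864587) = 211864587 · (1 − 1/3) · (1 − 1/11) · (1 − 1/97) · (1 − 1/547)
       = 211864587 · 1048320/1750947 = 126846720.

126846720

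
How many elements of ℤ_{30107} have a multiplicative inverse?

21120

Factor 30107: 30107 = 7 · 11 · 17 · 23.
φ(7) = 7 − 1 = 6.
φ(11) = 11 − 1 = 10.
φ(17) = 17 − 1 = 16.
φ(23) = 23 − 1 = 22.
Since φ is multiplicative, φ(30107) = 6 · 10 · 16 · 22 = 21120.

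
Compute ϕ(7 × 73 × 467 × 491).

φ(117170767) = 117170767 · (1 − 1/7) · (1 − 1/73) · (1 − 1/467) · (1 − 1/491)
       = 117170767 · 98642880/117170767 = 98642880.

98642880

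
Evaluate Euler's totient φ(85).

64

Factor 85: 85 = 5 × 17.
φ(5) = 5 − 1 = 4.
φ(17) = 17 − 1 = 16.
Multiply: 4 · 16 = 64.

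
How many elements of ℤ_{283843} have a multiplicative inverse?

First factor: 283843 = 7 · 23 · 41 · 43.
φ(283843) = 283843 · (1 − 1/7) · (1 − 1/23) · (1 − 1/41) · (1 − 1/43)
       = 283843 · 221760/283843 = 221760.

221760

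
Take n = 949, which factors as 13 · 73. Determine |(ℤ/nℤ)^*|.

φ(13) = 13 − 1 = 12.
φ(73) = 73 − 1 = 72.
φ(949) = 12 × 72 = 864.

864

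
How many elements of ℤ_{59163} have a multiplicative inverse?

34560

Factor 59163: 59163 = 3 · 13 · 37 · 41.
φ(3) = 3 − 1 = 2.
φ(13) = 13 − 1 = 12.
φ(37) = 37 − 1 = 36.
φ(41) = 41 − 1 = 40.
φ(59163) = 2 × 12 × 36 × 40 = 34560.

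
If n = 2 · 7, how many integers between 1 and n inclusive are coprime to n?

φ(2) = 2 − 1 = 1.
φ(7) = 7 − 1 = 6.
Multiply: 1 · 6 = 6.

6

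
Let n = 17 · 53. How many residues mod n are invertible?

φ(17) = 17 − 1 = 16.
φ(53) = 53 − 1 = 52.
Multiply: 16 · 52 = 832.

832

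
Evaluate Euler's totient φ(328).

160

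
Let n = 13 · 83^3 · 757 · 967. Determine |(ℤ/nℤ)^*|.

φ(13) = 13 − 1 = 12.
φ(83^3) = 83^2·(83−1) = 6889·82 = 564898.
φ(757) = 757 − 1 = 756.
φ(967) = 967 − 1 = 966.
Multiply: 12 · 564898 · 756 · 966 = 4950512997696.

4950512997696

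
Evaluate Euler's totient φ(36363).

21120

Prime factorization: 36363 = 3 · 17 · 23 · 31.
φ(36363) = 36363 · (1 − 1/3) · (1 − 1/17) · (1 − 1/23) · (1 − 1/31)
       = 36363 · 21120/36363 = 21120.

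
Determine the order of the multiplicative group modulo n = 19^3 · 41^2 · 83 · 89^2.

φ(19^3) = 19^2·(19−1) = 361·18 = 6498.
φ(41^2) = 41^2 − 41^1 = 1681 − 41 = 1640.
φ(83) = 83 − 1 = 82.
φ(89^2) = 89^1·(89−1) = 89·88 = 7832.
φ(7580303983697) = 6498 × 1640 × 82 × 7832 = 6844001345280.

6844001345280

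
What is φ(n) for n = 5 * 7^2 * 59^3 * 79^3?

φ(5) = 5 − 1 = 4.
φ(7^2) = 7^2 − 7^1 = 49 − 7 = 42.
φ(59^3) = 59^2·(59−1) = 3481·58 = 201898.
φ(79^3) = 79^2·(79−1) = 6241·78 = 486798.
φ(24808664911345) = 4 × 42 × 201898 × 486798 = 16511635157472.

16511635157472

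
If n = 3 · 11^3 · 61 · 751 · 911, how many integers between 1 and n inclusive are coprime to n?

φ(3) = 3 − 1 = 2.
φ(11^3) = 11^2·(11−1) = 121·10 = 1210.
φ(61) = 61 − 1 = 60.
φ(751) = 751 − 1 = 750.
φ(911) = 911 − 1 = 910.
Multiply: 2 · 1210 · 60 · 750 · 910 = 99099000000.

99099000000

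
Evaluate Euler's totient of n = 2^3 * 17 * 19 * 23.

φ(59432) = 59432 · (1 − 1/2) · (1 − 1/17) · (1 − 1/19) · (1 − 1/23)
       = 59432 · 6336/14858 = 25344.

25344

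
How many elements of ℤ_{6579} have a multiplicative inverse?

Prime factorization: 6579 = 3**2 · 17 · 43.
φ(6579) = 6579 · (1 − 1/3) · (1 − 1/17) · (1 − 1/43)
       = 6579 · 1344/2193 = 4032.

4032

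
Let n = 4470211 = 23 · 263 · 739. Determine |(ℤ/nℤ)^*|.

φ(4470211) = 4470211 · (1 − 1/23) · (1 − 1/263) · (1 − 1/739)
       = 4470211 · 4253832/4470211 = 4253832.

4253832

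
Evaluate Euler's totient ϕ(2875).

2200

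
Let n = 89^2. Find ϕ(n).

φ(7921) = 7921 · (1 − 1/89)
       = 7921 · 88/89 = 7832.

7832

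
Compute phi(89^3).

697048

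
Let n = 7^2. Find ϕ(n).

42

φ(49) = 49 · (1 − 1/7)
       = 49 · 6/7 = 42.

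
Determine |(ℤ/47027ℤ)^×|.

47027 = 31 × 37 × 41.
φ(47027) = 47027 · (1 − 1/31) · (1 − 1/37) · (1 − 1/41)
       = 47027 · 43200/47027 = 43200.

43200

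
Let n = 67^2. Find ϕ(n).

4422

φ(67^2) = 67^2 − 67^1 = 4489 − 67 = 4422.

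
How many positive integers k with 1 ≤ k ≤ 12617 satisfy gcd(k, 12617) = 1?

Factor 12617: 12617 = 11 · 31 · 37.
φ(12617) = 12617 · (1 − 1/11) · (1 − 1/31) · (1 − 1/37)
       = 12617 · 10800/12617 = 10800.

10800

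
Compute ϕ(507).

312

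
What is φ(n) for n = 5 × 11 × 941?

37600

φ(5) = 5 − 1 = 4.
φ(11) = 11 − 1 = 10.
φ(941) = 941 − 1 = 940.
Since φ is multiplicative, φ(51755) = 4 · 10 · 940 = 37600.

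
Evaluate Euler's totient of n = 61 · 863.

51720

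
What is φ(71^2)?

4970

φ(5041) = 5041 · (1 − 1/71)
       = 5041 · 70/71 = 4970.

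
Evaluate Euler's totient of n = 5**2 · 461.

9200

φ(5^2) = 5^2 − 5^1 = 25 − 5 = 20.
φ(461) = 461 − 1 = 460.
φ(11525) = 20 × 460 = 9200.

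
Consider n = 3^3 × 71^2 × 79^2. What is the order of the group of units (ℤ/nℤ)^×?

φ(3^3) = 3^2·(3−1) = 9·2 = 18.
φ(71^2) = 71^1·(71−1) = 71·70 = 4970.
φ(79^2) = 79^1·(79−1) = 79·78 = 6162.
Multiply: 18 · 4970 · 6162 = 551252520.

551252520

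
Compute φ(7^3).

294

φ(343) = 343 · (1 − 1/7)
       = 343 · 6/7 = 294.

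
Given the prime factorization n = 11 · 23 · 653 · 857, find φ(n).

122784640

φ(141584113) = 141584113 · (1 − 1/11) · (1 − 1/23) · (1 − 1/653) · (1 − 1/857)
       = 141584113 · 122784640/141584113 = 122784640.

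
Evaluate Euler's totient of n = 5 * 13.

φ(5) = 5 − 1 = 4.
φ(13) = 13 − 1 = 12.
Since φ is multiplicative, φ(65) = 4 · 12 = 48.

48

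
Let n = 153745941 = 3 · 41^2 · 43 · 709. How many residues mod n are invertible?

φ(153745941) = 153745941 · (1 − 1/3) · (1 − 1/41) · (1 − 1/43) · (1 − 1/709)
       = 153745941 · 2378880/3749901 = 97534080.

97534080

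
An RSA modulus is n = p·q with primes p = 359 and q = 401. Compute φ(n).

143200

φ(pq) = (p−1)(q−1) = 358 · 400 = 143200.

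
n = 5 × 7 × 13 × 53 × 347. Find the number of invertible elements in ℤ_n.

5181696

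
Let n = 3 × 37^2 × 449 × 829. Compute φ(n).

φ(3) = 3 − 1 = 2.
φ(37^2) = 37^2 − 37^1 = 1369 − 37 = 1332.
φ(449) = 449 − 1 = 448.
φ(829) = 829 − 1 = 828.
Multiply: 2 · 1332 · 448 · 828 = 988194816.

988194816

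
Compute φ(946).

420

Prime factorization: 946 = 2 × 11 × 43.
φ(2) = 2 − 1 = 1.
φ(11) = 11 − 1 = 10.
φ(43) = 43 − 1 = 42.
Multiply: 1 · 10 · 42 = 420.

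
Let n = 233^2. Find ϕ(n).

54056

φ(233^2) = 233^1·(233−1) = 233·232 = 54056.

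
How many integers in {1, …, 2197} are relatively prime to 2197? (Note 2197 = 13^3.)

2028

φ(13^3) = 13^3 − 13^2 = 2197 − 169 = 2028.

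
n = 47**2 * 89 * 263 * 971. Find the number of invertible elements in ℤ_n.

φ(47^2) = 47^1·(47−1) = 47·46 = 2162.
φ(89) = 89 − 1 = 88.
φ(263) = 263 − 1 = 262.
φ(971) = 971 − 1 = 970.
φ(50206587173) = 2162 × 88 × 262 × 970 = 48351659840.

48351659840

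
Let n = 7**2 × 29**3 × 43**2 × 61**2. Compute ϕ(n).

φ(7^2) = 7^1·(7−1) = 7·6 = 42.
φ(29^3) = 29^3 − 29^2 = 24389 − 841 = 23548.
φ(43^2) = 43^1·(43−1) = 43·42 = 1806.
φ(61^2) = 61^2 − 61^1 = 3721 − 61 = 3660.
φ(8222173842869) = 42 × 23548 × 1806 × 3660 = 6537356199360.

6537356199360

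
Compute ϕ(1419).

840

Factor 1419: 1419 = 3 · 11 · 43.
φ(3) = 3 − 1 = 2.
φ(11) = 11 − 1 = 10.
φ(43) = 43 − 1 = 42.
φ(1419) = 2 × 10 × 42 = 840.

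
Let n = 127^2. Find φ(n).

φ(127^2) = 127^1·(127−1) = 127·126 = 16002.

16002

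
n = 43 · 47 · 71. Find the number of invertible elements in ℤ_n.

φ(43) = 43 − 1 = 42.
φ(47) = 47 − 1 = 46.
φ(71) = 71 − 1 = 70.
Since φ is multiplicative, φ(143491) = 42 · 46 · 70 = 135240.

135240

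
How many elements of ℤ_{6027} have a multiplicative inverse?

3360

Prime factorization: 6027 = 3 · 7^2 · 41.
φ(6027) = 6027 · (1 − 1/3) · (1 − 1/7) · (1 − 1/41)
       = 6027 · 480/861 = 3360.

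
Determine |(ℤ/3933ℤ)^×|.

2376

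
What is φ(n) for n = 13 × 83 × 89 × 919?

79491456

φ(88252489) = 88252489 · (1 − 1/13) · (1 − 1/83) · (1 − 1/89) · (1 − 1/919)
       = 88252489 · 79491456/88252489 = 79491456.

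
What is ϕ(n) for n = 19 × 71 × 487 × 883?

540101520

φ(580098329) = 580098329 · (1 − 1/19) · (1 − 1/71) · (1 − 1/487) · (1 − 1/883)
       = 580098329 · 540101520/580098329 = 540101520.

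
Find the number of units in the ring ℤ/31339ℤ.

First factor: 31339 = 7 × 11**2 × 37.
φ(7) = 7 − 1 = 6.
φ(11^2) = 11^1·(11−1) = 11·10 = 110.
φ(37) = 37 − 1 = 36.
φ(31339) = 6 × 110 × 36 = 23760.

23760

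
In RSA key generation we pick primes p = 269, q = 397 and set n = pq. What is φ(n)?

106128

φ(n) = (p − 1)(q − 1) = (269−1)(397−1) = 268·396 = 106128.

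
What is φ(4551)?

2880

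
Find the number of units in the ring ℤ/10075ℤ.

10075 = 5^2 · 13 · 31.
φ(5^2) = 5^2 − 5^1 = 25 − 5 = 20.
φ(13) = 13 − 1 = 12.
φ(31) = 31 − 1 = 30.
Since φ is multiplicative, φ(10075) = 20 · 12 · 30 = 7200.

7200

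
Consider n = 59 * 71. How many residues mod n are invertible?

φ(59) = 59 − 1 = 58.
φ(71) = 71 − 1 = 70.
Since φ is multiplicative, φ(4189) = 58 · 70 = 4060.

4060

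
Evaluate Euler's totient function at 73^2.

5256

φ(5329) = 5329 · (1 − 1/73)
       = 5329 · 72/73 = 5256.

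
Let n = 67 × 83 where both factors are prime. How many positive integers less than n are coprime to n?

5412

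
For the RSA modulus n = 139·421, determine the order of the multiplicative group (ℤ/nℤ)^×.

φ(139) = 139 − 1 = 138.
φ(421) = 421 − 1 = 420.
Multiply: 138 · 420 = 57960.

57960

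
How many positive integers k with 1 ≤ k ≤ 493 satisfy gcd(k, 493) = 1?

448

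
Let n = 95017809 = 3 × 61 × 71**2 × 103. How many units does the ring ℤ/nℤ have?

60832800

φ(95017809) = 95017809 · (1 − 1/3) · (1 − 1/61) · (1 − 1/71) · (1 − 1/103)
       = 95017809 · 856800/1338279 = 60832800.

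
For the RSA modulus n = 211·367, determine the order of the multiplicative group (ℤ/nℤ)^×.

76860

φ(n) = (p − 1)(q − 1) = (211−1)(367−1) = 210·366 = 76860.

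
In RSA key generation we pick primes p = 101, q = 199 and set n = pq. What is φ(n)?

19800

φ(101) = 101 − 1 = 100.
φ(199) = 199 − 1 = 198.
Since φ is multiplicative, φ(20099) = 100 · 198 = 19800.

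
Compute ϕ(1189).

Factor 1189: 1189 = 29 · 41.
φ(1189) = 1189 · (1 − 1/29) · (1 − 1/41)
       = 1189 · 1120/1189 = 1120.

1120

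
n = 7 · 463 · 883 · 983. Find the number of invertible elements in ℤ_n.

2400895728

φ(2813152349) = 2813152349 · (1 − 1/7) · (1 − 1/463) · (1 − 1/883) · (1 − 1/983)
       = 2813152349 · 2400895728/2813152349 = 2400895728.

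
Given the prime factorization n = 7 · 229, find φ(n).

1368

φ(7) = 7 − 1 = 6.
φ(229) = 229 − 1 = 228.
Multiply: 6 · 228 = 1368.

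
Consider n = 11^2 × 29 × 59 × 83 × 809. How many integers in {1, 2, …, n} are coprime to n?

φ(11^2) = 11^2 − 11^1 = 121 − 11 = 110.
φ(29) = 29 − 1 = 28.
φ(59) = 59 − 1 = 58.
φ(83) = 83 − 1 = 82.
φ(809) = 809 − 1 = 808.
Multiply: 110 · 28 · 58 · 82 · 808 = 11835971840.

11835971840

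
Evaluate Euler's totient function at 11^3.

φ(11^3) = 11^3 − 11^2 = 1331 − 121 = 1210.

1210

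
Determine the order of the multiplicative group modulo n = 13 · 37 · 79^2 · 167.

φ(501320807) = 501320807 · (1 − 1/13) · (1 − 1/37) · (1 − 1/79) · (1 − 1/167)
       = 501320807 · 5593536/6345833 = 441889344.

441889344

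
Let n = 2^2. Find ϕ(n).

φ(4) = 4 · (1 − 1/2)
       = 4 · 1/2 = 2.

2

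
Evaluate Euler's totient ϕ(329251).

329251 = 13 · 19 · 31 · 43.
φ(13) = 13 − 1 = 12.
φ(19) = 19 − 1 = 18.
φ(31) = 31 − 1 = 30.
φ(43) = 43 − 1 = 42.
Multiply: 12 · 18 · 30 · 42 = 272160.

272160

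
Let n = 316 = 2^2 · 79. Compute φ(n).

φ(2^2) = 2^1·(2−1) = 2·1 = 2.
φ(79) = 79 − 1 = 78.
φ(316) = 2 × 78 = 156.

156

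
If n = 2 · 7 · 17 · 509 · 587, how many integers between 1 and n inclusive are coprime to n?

φ(71110354) = 71110354 · (1 − 1/2) · (1 − 1/7) · (1 − 1/17) · (1 − 1/509) · (1 − 1/587)
       = 71110354 · 28578048/71110354 = 28578048.

28578048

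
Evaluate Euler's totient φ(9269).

First factor: 9269 = 13 · 23 · 31.
φ(13) = 13 − 1 = 12.
φ(23) = 23 − 1 = 22.
φ(31) = 31 − 1 = 30.
Multiply: 12 · 22 · 30 = 7920.

7920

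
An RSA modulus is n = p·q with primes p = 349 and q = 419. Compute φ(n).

145464

φ(146231) = 146231 · (1 − 1/349) · (1 − 1/419)
       = 146231 · 145464/146231 = 145464.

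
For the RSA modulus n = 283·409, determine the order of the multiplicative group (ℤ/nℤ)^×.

φ(pq) = (p−1)(q−1) = 282 · 408 = 115056.

115056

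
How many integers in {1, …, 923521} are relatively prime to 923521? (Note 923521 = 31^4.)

φ(923521) = 923521 · (1 − 1/31)
       = 923521 · 30/31 = 893730.

893730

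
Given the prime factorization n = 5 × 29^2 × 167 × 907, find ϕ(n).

488486208

φ(5) = 5 − 1 = 4.
φ(29^2) = 29^2 − 29^1 = 841 − 29 = 812.
φ(167) = 167 − 1 = 166.
φ(907) = 907 − 1 = 906.
φ(636927145) = 4 × 812 × 166 × 906 = 488486208.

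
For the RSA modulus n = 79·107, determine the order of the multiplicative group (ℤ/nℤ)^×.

8268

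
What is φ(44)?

20

44 = 2^2 · 11.
φ(44) = 44 · (1 − 1/2) · (1 − 1/11)
       = 44 · 10/22 = 20.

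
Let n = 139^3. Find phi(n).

2666298

φ(2685619) = 2685619 · (1 − 1/139)
       = 2685619 · 138/139 = 2666298.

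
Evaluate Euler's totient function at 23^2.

φ(529) = 529 · (1 − 1/23)
       = 529 · 22/23 = 506.

506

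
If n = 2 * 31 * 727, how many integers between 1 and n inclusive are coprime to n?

21780

φ(45074) = 45074 · (1 − 1/2) · (1 − 1/31) · (1 − 1/727)
       = 45074 · 21780/45074 = 21780.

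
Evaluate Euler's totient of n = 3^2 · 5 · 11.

240

φ(3^2) = 3^1·(3−1) = 3·2 = 6.
φ(5) = 5 − 1 = 4.
φ(11) = 11 − 1 = 10.
Since φ is multiplicative, φ(495) = 6 · 4 · 10 = 240.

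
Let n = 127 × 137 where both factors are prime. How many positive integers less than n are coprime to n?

φ(17399) = 17399 · (1 − 1/127) · (1 − 1/137)
       = 17399 · 17136/17399 = 17136.

17136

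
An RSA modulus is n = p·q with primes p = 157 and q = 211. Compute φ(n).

φ(157) = 157 − 1 = 156.
φ(211) = 211 − 1 = 210.
Multiply: 156 · 210 = 32760.

32760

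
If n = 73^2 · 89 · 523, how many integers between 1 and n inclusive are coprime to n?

φ(248048963) = 248048963 · (1 − 1/73) · (1 − 1/89) · (1 − 1/523)
       = 248048963 · 3307392/3397931 = 241439616.

241439616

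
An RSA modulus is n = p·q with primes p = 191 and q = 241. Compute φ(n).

φ(191) = 191 − 1 = 190.
φ(241) = 241 − 1 = 240.
Multiply: 190 · 240 = 45600.

45600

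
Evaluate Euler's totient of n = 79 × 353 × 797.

21854976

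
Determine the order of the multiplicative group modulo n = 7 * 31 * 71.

12600

φ(7) = 7 − 1 = 6.
φ(31) = 31 − 1 = 30.
φ(71) = 71 − 1 = 70.
Since φ is multiplicative, φ(15407) = 6 · 30 · 70 = 12600.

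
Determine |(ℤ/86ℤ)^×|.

42

Prime factorization: 86 = 2 * 43.
φ(86) = 86 · (1 − 1/2) · (1 − 1/43)
       = 86 · 42/86 = 42.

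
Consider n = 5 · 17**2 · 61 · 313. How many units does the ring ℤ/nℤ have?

φ(5) = 5 − 1 = 4.
φ(17^2) = 17^1·(17−1) = 17·16 = 272.
φ(61) = 61 − 1 = 60.
φ(313) = 313 − 1 = 312.
Since φ is multiplicative, φ(27589385) = 4 · 272 · 60 · 312 = 20367360.

20367360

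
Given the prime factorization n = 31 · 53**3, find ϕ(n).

φ(4615187) = 4615187 · (1 − 1/31) · (1 − 1/53)
       = 4615187 · 1560/1643 = 4382040.

4382040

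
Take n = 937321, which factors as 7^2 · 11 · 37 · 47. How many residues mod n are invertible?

695520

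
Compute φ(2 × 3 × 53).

104

φ(318) = 318 · (1 − 1/2) · (1 − 1/3) · (1 − 1/53)
       = 318 · 104/318 = 104.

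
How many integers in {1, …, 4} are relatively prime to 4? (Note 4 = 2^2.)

2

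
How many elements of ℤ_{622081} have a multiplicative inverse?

532224

Prime factorization: 622081 = 17 * 23 * 37 * 43.
φ(622081) = 622081 · (1 − 1/17) · (1 − 1/23) · (1 − 1/37) · (1 − 1/43)
       = 622081 · 532224/622081 = 532224.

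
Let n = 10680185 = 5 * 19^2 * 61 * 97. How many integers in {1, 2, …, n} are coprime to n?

φ(10680185) = 10680185 · (1 − 1/5) · (1 − 1/19) · (1 − 1/61) · (1 − 1/97)
       = 10680185 · 414720/562115 = 7879680.

7879680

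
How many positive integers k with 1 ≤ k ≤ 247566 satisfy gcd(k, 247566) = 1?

Factor 247566: 247566 = 2 × 3 × 11^3 × 31.
φ(247566) = 247566 · (1 − 1/2) · (1 − 1/3) · (1 − 1/11) · (1 − 1/31)
       = 247566 · 600/2046 = 72600.

72600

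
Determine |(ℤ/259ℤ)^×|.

Factor 259: 259 = 7 · 37.
φ(7) = 7 − 1 = 6.
φ(37) = 37 − 1 = 36.
φ(259) = 6 × 36 = 216.

216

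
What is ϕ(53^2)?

φ(2809) = 2809 · (1 − 1/53)
       = 2809 · 52/53 = 2756.

2756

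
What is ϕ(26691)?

14400

First factor: 26691 = 3 · 7 · 31 · 41.
φ(3) = 3 − 1 = 2.
φ(7) = 7 − 1 = 6.
φ(31) = 31 − 1 = 30.
φ(41) = 41 − 1 = 40.
Multiply: 2 · 6 · 30 · 40 = 14400.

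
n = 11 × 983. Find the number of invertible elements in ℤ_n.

φ(11) = 11 − 1 = 10.
φ(983) = 983 − 1 = 982.
Since φ is multiplicative, φ(10813) = 10 · 982 = 9820.

9820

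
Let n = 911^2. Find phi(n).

829010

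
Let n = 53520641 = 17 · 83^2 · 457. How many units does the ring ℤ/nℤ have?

φ(17) = 17 − 1 = 16.
φ(83^2) = 83^1·(83−1) = 83·82 = 6806.
φ(457) = 457 − 1 = 456.
φ(53520641) = 16 × 6806 × 456 = 49656576.

49656576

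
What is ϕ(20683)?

20683 = 13 × 37 × 43.
φ(20683) = 20683 · (1 − 1/13) · (1 − 1/37) · (1 − 1/43)
       = 20683 · 18144/20683 = 18144.

18144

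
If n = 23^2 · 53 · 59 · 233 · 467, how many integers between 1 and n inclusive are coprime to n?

164989290752

φ(23^2) = 23^2 − 23^1 = 529 − 23 = 506.
φ(53) = 53 − 1 = 52.
φ(59) = 59 − 1 = 58.
φ(233) = 233 − 1 = 232.
φ(467) = 467 − 1 = 466.
Multiply: 506 · 52 · 58 · 232 · 466 = 164989290752.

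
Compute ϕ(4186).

1584

First factor: 4186 = 2 × 7 × 13 × 23.
φ(2) = 2 − 1 = 1.
φ(7) = 7 − 1 = 6.
φ(13) = 13 − 1 = 12.
φ(23) = 23 − 1 = 22.
Since φ is multiplicative, φ(4186) = 1 · 6 · 12 · 22 = 1584.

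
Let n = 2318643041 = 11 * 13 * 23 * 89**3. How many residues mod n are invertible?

1840206720

φ(2318643041) = 2318643041 · (1 − 1/11) · (1 − 1/13) · (1 − 1/23) · (1 − 1/89)
       = 2318643041 · 232320/292721 = 1840206720.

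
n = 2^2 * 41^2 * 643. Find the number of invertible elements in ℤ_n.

φ(2^2) = 2^2 − 2^1 = 4 − 2 = 2.
φ(41^2) = 41^1·(41−1) = 41·40 = 1640.
φ(643) = 643 − 1 = 642.
Multiply: 2 · 1640 · 642 = 2105760.

2105760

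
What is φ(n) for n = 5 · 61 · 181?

φ(5) = 5 − 1 = 4.
φ(61) = 61 − 1 = 60.
φ(181) = 181 − 1 = 180.
φ(55205) = 4 × 60 × 180 = 43200.

43200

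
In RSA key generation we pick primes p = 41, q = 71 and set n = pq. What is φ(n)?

φ(41) = 41 − 1 = 40.
φ(71) = 71 − 1 = 70.
Multiply: 40 · 70 = 2800.

2800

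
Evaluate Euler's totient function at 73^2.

φ(5329) = 5329 · (1 − 1/73)
       = 5329 · 72/73 = 5256.

5256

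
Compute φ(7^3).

294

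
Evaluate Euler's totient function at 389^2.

150932

φ(389^2) = 389^2 − 389^1 = 151321 − 389 = 150932.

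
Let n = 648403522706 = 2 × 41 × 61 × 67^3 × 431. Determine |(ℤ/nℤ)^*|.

305754768000

φ(2) = 2 − 1 = 1.
φ(41) = 41 − 1 = 40.
φ(61) = 61 − 1 = 60.
φ(67^3) = 67^3 − 67^2 = 300763 − 4489 = 296274.
φ(431) = 431 − 1 = 430.
Multiply: 1 · 40 · 60 · 296274 · 430 = 305754768000.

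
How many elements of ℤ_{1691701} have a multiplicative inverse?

Factor 1691701: 1691701 = 11**3 × 31 × 41.
φ(11^3) = 11^3 − 11^2 = 1331 − 121 = 1210.
φ(31) = 31 − 1 = 30.
φ(41) = 41 − 1 = 40.
Multiply: 1210 · 30 · 40 = 1452000.

1452000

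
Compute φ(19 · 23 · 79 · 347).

10687248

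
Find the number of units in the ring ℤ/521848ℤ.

241920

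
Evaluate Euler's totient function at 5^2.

20

φ(25) = 25 · (1 − 1/5)
       = 25 · 4/5 = 20.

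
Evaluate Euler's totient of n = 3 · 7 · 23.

φ(483) = 483 · (1 − 1/3) · (1 − 1/7) · (1 − 1/23)
       = 483 · 264/483 = 264.

264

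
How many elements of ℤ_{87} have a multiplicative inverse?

56

First factor: 87 = 3 · 29.
φ(3) = 3 − 1 = 2.
φ(29) = 29 − 1 = 28.
Since φ is multiplicative, φ(87) = 2 · 28 = 56.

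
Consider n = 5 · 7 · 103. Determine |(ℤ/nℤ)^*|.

2448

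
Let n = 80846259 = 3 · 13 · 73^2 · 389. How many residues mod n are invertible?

48943872

φ(80846259) = 80846259 · (1 − 1/3) · (1 − 1/13) · (1 − 1/73) · (1 − 1/389)
       = 80846259 · 670464/1107483 = 48943872.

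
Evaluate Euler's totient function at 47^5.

φ(47^5) = 47^5 − 47^4 = 229345007 − 4879681 = 224465326.

224465326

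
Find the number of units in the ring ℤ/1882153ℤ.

1415232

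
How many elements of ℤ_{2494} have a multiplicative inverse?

1176

Prime factorization: 2494 = 2 * 29 * 43.
φ(2494) = 2494 · (1 − 1/2) · (1 − 1/29) · (1 − 1/43)
       = 2494 · 1176/2494 = 1176.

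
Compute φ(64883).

47520

Factor 64883: 64883 = 7 * 13 * 23 * 31.
φ(64883) = 64883 · (1 − 1/7) · (1 − 1/13) · (1 − 1/23) · (1 − 1/31)
       = 64883 · 47520/64883 = 47520.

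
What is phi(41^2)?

1640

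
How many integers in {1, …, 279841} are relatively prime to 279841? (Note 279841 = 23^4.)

267674

φ(279841) = 279841 · (1 − 1/23)
       = 279841 · 22/23 = 267674.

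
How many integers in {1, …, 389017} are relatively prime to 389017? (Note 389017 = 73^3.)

383688

φ(389017) = 389017 · (1 − 1/73)
       = 389017 · 72/73 = 383688.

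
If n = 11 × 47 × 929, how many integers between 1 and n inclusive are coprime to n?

φ(11) = 11 − 1 = 10.
φ(47) = 47 − 1 = 46.
φ(929) = 929 − 1 = 928.
Since φ is multiplicative, φ(480293) = 10 · 46 · 928 = 426880.

426880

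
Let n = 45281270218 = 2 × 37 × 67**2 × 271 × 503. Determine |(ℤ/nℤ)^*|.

21576883680

φ(45281270218) = 45281270218 · (1 − 1/2) · (1 − 1/37) · (1 − 1/67) · (1 − 1/271) · (1 − 1/503)
       = 45281270218 · 322043040/675839854 = 21576883680.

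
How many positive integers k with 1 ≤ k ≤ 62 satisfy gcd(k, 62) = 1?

30

Factor 62: 62 = 2 * 31.
φ(62) = 62 · (1 − 1/2) · (1 − 1/31)
       = 62 · 30/62 = 30.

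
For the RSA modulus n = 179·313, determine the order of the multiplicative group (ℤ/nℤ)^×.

φ(56027) = 56027 · (1 − 1/179) · (1 − 1/313)
       = 56027 · 55536/56027 = 55536.

55536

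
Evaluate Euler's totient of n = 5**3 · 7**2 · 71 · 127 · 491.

φ(27117500375) = 27117500375 · (1 − 1/5) · (1 − 1/7) · (1 − 1/71) · (1 − 1/127) · (1 − 1/491)
       = 27117500375 · 103723200/154957145 = 18151560000.

18151560000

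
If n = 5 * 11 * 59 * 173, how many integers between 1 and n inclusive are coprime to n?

φ(5) = 5 − 1 = 4.
φ(11) = 11 − 1 = 10.
φ(59) = 59 − 1 = 58.
φ(173) = 173 − 1 = 172.
Since φ is multiplicative, φ(561385) = 4 · 10 · 58 · 172 = 399040.

399040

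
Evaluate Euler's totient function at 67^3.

296274

φ(67^3) = 67^2·(67−1) = 4489·66 = 296274.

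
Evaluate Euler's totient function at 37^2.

φ(37^2) = 37^1·(37−1) = 37·36 = 1332.

1332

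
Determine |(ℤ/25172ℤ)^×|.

10080

25172 = 2**2 · 7 · 29 · 31.
φ(25172) = 25172 · (1 − 1/2) · (1 − 1/7) · (1 − 1/29) · (1 − 1/31)
       = 25172 · 5040/12586 = 10080.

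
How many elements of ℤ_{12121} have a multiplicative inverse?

10560

Prime factorization: 12121 = 17 · 23 · 31.
φ(12121) = 12121 · (1 − 1/17) · (1 − 1/23) · (1 − 1/31)
       = 12121 · 10560/12121 = 10560.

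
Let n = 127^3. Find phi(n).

φ(127^3) = 127^2·(127−1) = 16129·126 = 2032254.

2032254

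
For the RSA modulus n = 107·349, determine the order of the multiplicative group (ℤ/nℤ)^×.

For distinct primes, φ(pq) = (p−1)(q−1) = 106 × 348 = 36888.

36888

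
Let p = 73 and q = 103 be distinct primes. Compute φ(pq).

7344

φ(n) = (p − 1)(q − 1) = (73−1)(103−1) = 72·102 = 7344.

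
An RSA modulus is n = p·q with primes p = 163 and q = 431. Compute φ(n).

69660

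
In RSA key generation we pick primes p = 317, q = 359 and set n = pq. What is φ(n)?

φ(113803) = 113803 · (1 − 1/317) · (1 − 1/359)
       = 113803 · 113128/113803 = 113128.

113128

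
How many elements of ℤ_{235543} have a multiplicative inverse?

235543 = 7^2 · 11 · 19 · 23.
φ(235543) = 235543 · (1 − 1/7) · (1 − 1/11) · (1 − 1/19) · (1 − 1/23)
       = 235543 · 23760/33649 = 166320.

166320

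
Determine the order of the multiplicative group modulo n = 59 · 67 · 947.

3621288

φ(3743491) = 3743491 · (1 − 1/59) · (1 − 1/67) · (1 − 1/947)
       = 3743491 · 3621288/3743491 = 3621288.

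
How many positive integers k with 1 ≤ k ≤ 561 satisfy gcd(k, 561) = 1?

561 = 3 × 11 × 17.
φ(561) = 561 · (1 − 1/3) · (1 − 1/11) · (1 − 1/17)
       = 561 · 320/561 = 320.

320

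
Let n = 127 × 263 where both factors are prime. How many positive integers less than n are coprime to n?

33012

φ(127) = 127 − 1 = 126.
φ(263) = 263 − 1 = 262.
Multiply: 126 · 262 = 33012.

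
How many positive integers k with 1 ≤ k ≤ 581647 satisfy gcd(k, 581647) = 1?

479160

First factor: 581647 = 11^3 · 19 · 23.
φ(11^3) = 11^3 − 11^2 = 1331 − 121 = 1210.
φ(19) = 19 − 1 = 18.
φ(23) = 23 − 1 = 22.
Since φ is multiplicative, φ(581647) = 1210 · 18 · 22 = 479160.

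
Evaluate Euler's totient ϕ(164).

80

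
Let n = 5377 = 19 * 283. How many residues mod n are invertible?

φ(5377) = 5377 · (1 − 1/19) · (1 − 1/283)
       = 5377 · 5076/5377 = 5076.

5076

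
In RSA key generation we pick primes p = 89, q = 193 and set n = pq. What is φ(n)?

16896

φ(89) = 89 − 1 = 88.
φ(193) = 193 − 1 = 192.
φ(17177) = 88 × 192 = 16896.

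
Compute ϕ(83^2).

6806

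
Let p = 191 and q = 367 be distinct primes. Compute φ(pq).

69540

φ(n) = (p − 1)(q − 1) = (191−1)(367−1) = 190·366 = 69540.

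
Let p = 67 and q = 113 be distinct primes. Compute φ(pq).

φ(7571) = 7571 · (1 − 1/67) · (1 − 1/113)
       = 7571 · 7392/7571 = 7392.

7392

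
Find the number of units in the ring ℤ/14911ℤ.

12960

Factor 14911: 14911 = 13 · 31 · 37.
φ(13) = 13 − 1 = 12.
φ(31) = 31 − 1 = 30.
φ(37) = 37 − 1 = 36.
Since φ is multiplicative, φ(14911) = 12 · 30 · 36 = 12960.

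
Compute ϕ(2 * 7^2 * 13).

504

φ(1274) = 1274 · (1 − 1/2) · (1 − 1/7) · (1 − 1/13)
       = 1274 · 72/182 = 504.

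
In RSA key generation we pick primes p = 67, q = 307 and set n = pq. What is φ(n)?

20196

For distinct primes, φ(pq) = (p−1)(q−1) = 66 × 306 = 20196.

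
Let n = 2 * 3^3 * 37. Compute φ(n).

648

φ(1998) = 1998 · (1 − 1/2) · (1 − 1/3) · (1 − 1/37)
       = 1998 · 72/222 = 648.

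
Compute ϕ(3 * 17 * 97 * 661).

2027520

φ(3269967) = 3269967 · (1 − 1/3) · (1 − 1/17) · (1 − 1/97) · (1 − 1/661)
       = 3269967 · 2027520/3269967 = 2027520.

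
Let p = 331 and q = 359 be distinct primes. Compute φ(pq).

For distinct primes, φ(pq) = (p−1)(q−1) = 330 × 358 = 118140.

118140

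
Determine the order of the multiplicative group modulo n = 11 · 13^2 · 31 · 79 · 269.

978307200

φ(11) = 11 − 1 = 10.
φ(13^2) = 13^2 − 13^1 = 169 − 13 = 156.
φ(31) = 31 − 1 = 30.
φ(79) = 79 − 1 = 78.
φ(269) = 269 − 1 = 268.
Multiply: 10 · 156 · 30 · 78 · 268 = 978307200.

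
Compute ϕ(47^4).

φ(47^4) = 47^3·(47−1) = 103823·46 = 4775858.

4775858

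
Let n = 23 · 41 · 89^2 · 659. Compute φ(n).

4535041280

φ(4922402477) = 4922402477 · (1 − 1/23) · (1 − 1/41) · (1 − 1/89) · (1 − 1/659)
       = 4922402477 · 50955520/55307893 = 4535041280.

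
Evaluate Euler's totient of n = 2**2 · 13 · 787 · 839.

φ(2^2) = 2^1·(2−1) = 2·1 = 2.
φ(13) = 13 − 1 = 12.
φ(787) = 787 − 1 = 786.
φ(839) = 839 − 1 = 838.
Multiply: 2 · 12 · 786 · 838 = 15808032.

15808032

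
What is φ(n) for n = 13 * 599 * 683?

φ(13) = 13 − 1 = 12.
φ(599) = 599 − 1 = 598.
φ(683) = 683 − 1 = 682.
φ(5318521) = 12 × 598 × 682 = 4894032.

4894032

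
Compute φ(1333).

Factor 1333: 1333 = 31 × 43.
φ(1333) = 1333 · (1 − 1/31) · (1 − 1/43)
       = 1333 · 1260/1333 = 1260.

1260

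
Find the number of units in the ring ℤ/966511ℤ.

Factor 966511: 966511 = 7 × 13^2 × 19 × 43.
φ(966511) = 966511 · (1 − 1/7) · (1 − 1/13) · (1 − 1/19) · (1 − 1/43)
       = 966511 · 54432/74347 = 707616.

707616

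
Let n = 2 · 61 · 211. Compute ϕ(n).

12600

φ(2) = 2 − 1 = 1.
φ(61) = 61 − 1 = 60.
φ(211) = 211 − 1 = 210.
φ(25742) = 1 × 60 × 210 = 12600.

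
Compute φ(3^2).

6

φ(3^2) = 3^1·(3−1) = 3·2 = 6.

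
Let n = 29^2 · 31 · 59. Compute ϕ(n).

1412880

φ(1538189) = 1538189 · (1 − 1/29) · (1 − 1/31) · (1 − 1/59)
       = 1538189 · 48720/53041 = 1412880.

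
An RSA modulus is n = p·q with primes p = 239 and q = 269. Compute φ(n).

φ(n) = (p − 1)(q − 1) = (239−1)(269−1) = 238·268 = 63784.

63784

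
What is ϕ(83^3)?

φ(571787) = 571787 · (1 − 1/83)
       = 571787 · 82/83 = 564898.

564898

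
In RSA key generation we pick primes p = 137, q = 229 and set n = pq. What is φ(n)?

For distinct primes, φ(pq) = (p−1)(q−1) = 136 × 228 = 31008.

31008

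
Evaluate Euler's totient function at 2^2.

2

φ(2^2) = 2^2 − 2^1 = 4 − 2 = 2.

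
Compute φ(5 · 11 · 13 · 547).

262080

φ(5) = 5 − 1 = 4.
φ(11) = 11 − 1 = 10.
φ(13) = 13 − 1 = 12.
φ(547) = 547 − 1 = 546.
φ(391105) = 4 × 10 × 12 × 546 = 262080.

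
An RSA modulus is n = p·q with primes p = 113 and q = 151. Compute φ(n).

φ(pq) = (p−1)(q−1) = 112 · 150 = 16800.

16800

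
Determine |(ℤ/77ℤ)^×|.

Prime factorization: 77 = 7 * 11.
φ(77) = 77 · (1 − 1/7) · (1 − 1/11)
       = 77 · 60/77 = 60.

60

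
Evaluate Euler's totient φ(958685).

First factor: 958685 = 5 · 7^3 · 13 · 43.
φ(5) = 5 − 1 = 4.
φ(7^3) = 7^2·(7−1) = 49·6 = 294.
φ(13) = 13 − 1 = 12.
φ(43) = 43 − 1 = 42.
φ(958685) = 4 × 294 × 12 × 42 = 592704.

592704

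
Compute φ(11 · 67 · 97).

63360

φ(71489) = 71489 · (1 − 1/11) · (1 − 1/67) · (1 − 1/97)
       = 71489 · 63360/71489 = 63360.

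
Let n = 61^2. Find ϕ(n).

3660

φ(61^2) = 61^2 − 61^1 = 3721 − 61 = 3660.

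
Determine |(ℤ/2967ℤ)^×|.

1848

First factor: 2967 = 3 · 23 · 43.
φ(3) = 3 − 1 = 2.
φ(23) = 23 − 1 = 22.
φ(43) = 43 − 1 = 42.
Since φ is multiplicative, φ(2967) = 2 · 22 · 42 = 1848.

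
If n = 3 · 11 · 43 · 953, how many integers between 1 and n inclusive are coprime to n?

φ(1352307) = 1352307 · (1 − 1/3) · (1 − 1/11) · (1 − 1/43) · (1 − 1/953)
       = 1352307 · 799680/1352307 = 799680.

799680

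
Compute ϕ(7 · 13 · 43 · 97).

φ(7) = 7 − 1 = 6.
φ(13) = 13 − 1 = 12.
φ(43) = 43 − 1 = 42.
φ(97) = 97 − 1 = 96.
Since φ is multiplicative, φ(379561) = 6 · 12 · 42 · 96 = 290304.

290304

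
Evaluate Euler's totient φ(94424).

40320

94424 = 2^3 × 11 × 29 × 37.
φ(2^3) = 2^2·(2−1) = 4·1 = 4.
φ(11) = 11 − 1 = 10.
φ(29) = 29 − 1 = 28.
φ(37) = 37 − 1 = 36.
Multiply: 4 · 10 · 28 · 36 = 40320.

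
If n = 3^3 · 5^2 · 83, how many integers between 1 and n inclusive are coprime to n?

φ(56025) = 56025 · (1 − 1/3) · (1 − 1/5) · (1 − 1/83)
       = 56025 · 656/1245 = 29520.

29520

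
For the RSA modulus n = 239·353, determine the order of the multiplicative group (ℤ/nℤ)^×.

83776

φ(239) = 239 − 1 = 238.
φ(353) = 353 − 1 = 352.
Since φ is multiplicative, φ(84367) = 238 · 352 = 83776.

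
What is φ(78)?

24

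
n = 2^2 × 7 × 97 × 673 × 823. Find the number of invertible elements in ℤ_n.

636346368

φ(1504335364) = 1504335364 · (1 − 1/2) · (1 − 1/7) · (1 − 1/97) · (1 − 1/673) · (1 − 1/823)
       = 1504335364 · 318173184/752167682 = 636346368.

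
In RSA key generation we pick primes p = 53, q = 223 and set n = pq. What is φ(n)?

11544

φ(pq) = (p−1)(q−1) = 52 · 222 = 11544.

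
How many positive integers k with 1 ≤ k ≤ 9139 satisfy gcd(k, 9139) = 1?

Factor 9139: 9139 = 13 × 19 × 37.
φ(13) = 13 − 1 = 12.
φ(19) = 19 − 1 = 18.
φ(37) = 37 − 1 = 36.
Since φ is multiplicative, φ(9139) = 12 · 18 · 36 = 7776.

7776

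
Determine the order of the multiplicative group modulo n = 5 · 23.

φ(5) = 5 − 1 = 4.
φ(23) = 23 − 1 = 22.
Multiply: 4 · 22 = 88.

88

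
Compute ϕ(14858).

Prime factorization: 14858 = 2 × 17 × 19 × 23.
φ(2) = 2 − 1 = 1.
φ(17) = 17 − 1 = 16.
φ(19) = 19 − 1 = 18.
φ(23) = 23 − 1 = 22.
Since φ is multiplicative, φ(14858) = 1 · 16 · 18 · 22 = 6336.

6336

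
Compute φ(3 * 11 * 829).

16560

φ(27357) = 27357 · (1 − 1/3) · (1 − 1/11) · (1 − 1/829)
       = 27357 · 16560/27357 = 16560.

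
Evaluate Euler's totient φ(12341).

10080

Prime factorization: 12341 = 7 × 41 × 43.
φ(7) = 7 − 1 = 6.
φ(41) = 41 − 1 = 40.
φ(43) = 43 − 1 = 42.
φ(12341) = 6 × 40 × 42 = 10080.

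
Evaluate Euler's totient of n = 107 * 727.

φ(107) = 107 − 1 = 106.
φ(727) = 727 − 1 = 726.
Multiply: 106 · 726 = 76956.

76956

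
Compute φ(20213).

17920

20213 = 17 * 29 * 41.
φ(17) = 17 − 1 = 16.
φ(29) = 29 − 1 = 28.
φ(41) = 41 − 1 = 40.
Multiply: 16 · 28 · 40 = 17920.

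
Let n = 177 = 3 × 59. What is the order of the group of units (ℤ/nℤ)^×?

φ(177) = 177 · (1 − 1/3) · (1 − 1/59)
       = 177 · 116/177 = 116.

116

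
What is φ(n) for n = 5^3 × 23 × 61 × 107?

φ(5^3) = 5^2·(5−1) = 25·4 = 100.
φ(23) = 23 − 1 = 22.
φ(61) = 61 − 1 = 60.
φ(107) = 107 − 1 = 106.
Multiply: 100 · 22 · 60 · 106 = 13992000.

13992000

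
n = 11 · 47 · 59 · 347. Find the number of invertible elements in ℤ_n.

φ(10584541) = 10584541 · (1 − 1/11) · (1 − 1/47) · (1 − 1/59) · (1 − 1/347)
       = 10584541 · 9231280/10584541 = 9231280.

9231280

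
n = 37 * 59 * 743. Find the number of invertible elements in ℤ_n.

1549296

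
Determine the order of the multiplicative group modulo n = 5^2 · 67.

1320

φ(1675) = 1675 · (1 − 1/5) · (1 − 1/67)
       = 1675 · 264/335 = 1320.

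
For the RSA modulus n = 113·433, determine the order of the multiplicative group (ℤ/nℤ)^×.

48384

φ(n) = (p − 1)(q − 1) = (113−1)(433−1) = 112·432 = 48384.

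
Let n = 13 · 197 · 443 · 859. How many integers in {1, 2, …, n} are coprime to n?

φ(13) = 13 − 1 = 12.
φ(197) = 197 − 1 = 196.
φ(443) = 443 − 1 = 442.
φ(859) = 859 − 1 = 858.
Multiply: 12 · 196 · 442 · 858 = 891963072.

891963072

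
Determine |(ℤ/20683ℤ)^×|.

Prime factorization: 20683 = 13 × 37 × 43.
φ(20683) = 20683 · (1 − 1/13) · (1 − 1/37) · (1 − 1/43)
       = 20683 · 18144/20683 = 18144.

18144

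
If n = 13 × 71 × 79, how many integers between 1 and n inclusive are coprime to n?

φ(13) = 13 − 1 = 12.
φ(71) = 71 − 1 = 70.
φ(79) = 79 − 1 = 78.
φ(72917) = 12 × 70 × 78 = 65520.

65520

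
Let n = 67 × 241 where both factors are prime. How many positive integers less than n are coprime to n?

φ(pq) = (p−1)(q−1) = 66 · 240 = 15840.

15840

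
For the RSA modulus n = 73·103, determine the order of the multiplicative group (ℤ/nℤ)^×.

φ(73) = 73 − 1 = 72.
φ(103) = 103 − 1 = 102.
Multiply: 72 · 102 = 7344.

7344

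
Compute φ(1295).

1295 = 5 * 7 * 37.
φ(1295) = 1295 · (1 − 1/5) · (1 − 1/7) · (1 − 1/37)
       = 1295 · 864/1295 = 864.

864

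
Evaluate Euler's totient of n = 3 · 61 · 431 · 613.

31579200

φ(48349149) = 48349149 · (1 − 1/3) · (1 − 1/61) · (1 − 1/431) · (1 − 1/613)
       = 48349149 · 31579200/48349149 = 31579200.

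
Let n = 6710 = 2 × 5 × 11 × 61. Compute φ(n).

φ(2) = 2 − 1 = 1.
φ(5) = 5 − 1 = 4.
φ(11) = 11 − 1 = 10.
φ(61) = 61 − 1 = 60.
Since φ is multiplicative, φ(6710) = 1 · 4 · 10 · 60 = 2400.

2400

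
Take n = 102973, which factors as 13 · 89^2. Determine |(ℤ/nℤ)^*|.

93984

φ(102973) = 102973 · (1 − 1/13) · (1 − 1/89)
       = 102973 · 1056/1157 = 93984.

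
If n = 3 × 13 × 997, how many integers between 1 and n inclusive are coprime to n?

φ(38883) = 38883 · (1 − 1/3) · (1 − 1/13) · (1 − 1/997)
       = 38883 · 23904/38883 = 23904.

23904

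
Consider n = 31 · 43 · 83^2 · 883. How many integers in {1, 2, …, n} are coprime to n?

φ(8108621671) = 8108621671 · (1 − 1/31) · (1 − 1/43) · (1 − 1/83) · (1 − 1/883)
       = 8108621671 · 91128240/97694237 = 7563643920.

7563643920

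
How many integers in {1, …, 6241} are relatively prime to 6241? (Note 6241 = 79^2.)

6162

φ(6241) = 6241 · (1 − 1/79)
       = 6241 · 78/79 = 6162.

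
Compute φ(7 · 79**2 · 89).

φ(7) = 7 − 1 = 6.
φ(79^2) = 79^1·(79−1) = 79·78 = 6162.
φ(89) = 89 − 1 = 88.
φ(3888143) = 6 × 6162 × 88 = 3253536.

3253536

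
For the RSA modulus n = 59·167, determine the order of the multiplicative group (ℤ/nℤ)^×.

9628

φ(n) = (p − 1)(q − 1) = (59−1)(167−1) = 58·166 = 9628.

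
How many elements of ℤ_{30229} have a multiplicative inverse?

30229 = 19 × 37 × 43.
φ(19) = 19 − 1 = 18.
φ(37) = 37 − 1 = 36.
φ(43) = 43 − 1 = 42.
Multiply: 18 · 36 · 42 = 27216.

27216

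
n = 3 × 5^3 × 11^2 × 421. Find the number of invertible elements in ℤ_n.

9240000

φ(3) = 3 − 1 = 2.
φ(5^3) = 5^2·(5−1) = 25·4 = 100.
φ(11^2) = 11^2 − 11^1 = 121 − 11 = 110.
φ(421) = 421 − 1 = 420.
Multiply: 2 · 100 · 110 · 420 = 9240000.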